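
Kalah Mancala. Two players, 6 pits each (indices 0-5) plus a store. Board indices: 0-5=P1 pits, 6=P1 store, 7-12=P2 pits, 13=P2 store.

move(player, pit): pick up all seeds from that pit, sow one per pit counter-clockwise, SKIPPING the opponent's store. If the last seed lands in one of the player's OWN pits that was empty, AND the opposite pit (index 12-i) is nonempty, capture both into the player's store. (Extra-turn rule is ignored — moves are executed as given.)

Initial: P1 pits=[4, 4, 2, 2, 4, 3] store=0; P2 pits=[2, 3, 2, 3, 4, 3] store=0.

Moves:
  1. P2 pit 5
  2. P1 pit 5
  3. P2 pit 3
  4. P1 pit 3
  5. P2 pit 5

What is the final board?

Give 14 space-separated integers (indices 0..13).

Move 1: P2 pit5 -> P1=[5,5,2,2,4,3](0) P2=[2,3,2,3,4,0](1)
Move 2: P1 pit5 -> P1=[5,5,2,2,4,0](1) P2=[3,4,2,3,4,0](1)
Move 3: P2 pit3 -> P1=[5,5,2,2,4,0](1) P2=[3,4,2,0,5,1](2)
Move 4: P1 pit3 -> P1=[5,5,2,0,5,0](5) P2=[0,4,2,0,5,1](2)
Move 5: P2 pit5 -> P1=[5,5,2,0,5,0](5) P2=[0,4,2,0,5,0](3)

Answer: 5 5 2 0 5 0 5 0 4 2 0 5 0 3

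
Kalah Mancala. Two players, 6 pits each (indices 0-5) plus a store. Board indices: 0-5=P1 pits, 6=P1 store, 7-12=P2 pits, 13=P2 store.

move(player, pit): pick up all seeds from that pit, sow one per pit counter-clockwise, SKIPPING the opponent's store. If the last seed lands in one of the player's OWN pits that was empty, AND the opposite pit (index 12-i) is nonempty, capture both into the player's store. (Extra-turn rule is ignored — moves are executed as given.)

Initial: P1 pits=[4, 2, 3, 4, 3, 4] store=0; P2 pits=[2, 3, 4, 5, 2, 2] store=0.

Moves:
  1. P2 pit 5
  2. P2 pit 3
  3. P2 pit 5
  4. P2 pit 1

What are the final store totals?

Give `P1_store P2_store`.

Answer: 0 3

Derivation:
Move 1: P2 pit5 -> P1=[5,2,3,4,3,4](0) P2=[2,3,4,5,2,0](1)
Move 2: P2 pit3 -> P1=[6,3,3,4,3,4](0) P2=[2,3,4,0,3,1](2)
Move 3: P2 pit5 -> P1=[6,3,3,4,3,4](0) P2=[2,3,4,0,3,0](3)
Move 4: P2 pit1 -> P1=[6,3,3,4,3,4](0) P2=[2,0,5,1,4,0](3)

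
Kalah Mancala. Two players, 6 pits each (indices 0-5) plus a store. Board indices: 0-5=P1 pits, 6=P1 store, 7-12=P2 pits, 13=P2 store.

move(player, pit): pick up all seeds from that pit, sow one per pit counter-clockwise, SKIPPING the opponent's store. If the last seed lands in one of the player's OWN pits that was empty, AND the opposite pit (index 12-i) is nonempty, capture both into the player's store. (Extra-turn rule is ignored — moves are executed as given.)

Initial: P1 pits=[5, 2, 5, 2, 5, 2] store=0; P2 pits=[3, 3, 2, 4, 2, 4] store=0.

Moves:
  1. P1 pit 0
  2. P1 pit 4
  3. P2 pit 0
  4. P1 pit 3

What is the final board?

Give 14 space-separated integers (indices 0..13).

Answer: 0 3 6 0 1 5 2 0 5 4 6 3 4 0

Derivation:
Move 1: P1 pit0 -> P1=[0,3,6,3,6,3](0) P2=[3,3,2,4,2,4](0)
Move 2: P1 pit4 -> P1=[0,3,6,3,0,4](1) P2=[4,4,3,5,2,4](0)
Move 3: P2 pit0 -> P1=[0,3,6,3,0,4](1) P2=[0,5,4,6,3,4](0)
Move 4: P1 pit3 -> P1=[0,3,6,0,1,5](2) P2=[0,5,4,6,3,4](0)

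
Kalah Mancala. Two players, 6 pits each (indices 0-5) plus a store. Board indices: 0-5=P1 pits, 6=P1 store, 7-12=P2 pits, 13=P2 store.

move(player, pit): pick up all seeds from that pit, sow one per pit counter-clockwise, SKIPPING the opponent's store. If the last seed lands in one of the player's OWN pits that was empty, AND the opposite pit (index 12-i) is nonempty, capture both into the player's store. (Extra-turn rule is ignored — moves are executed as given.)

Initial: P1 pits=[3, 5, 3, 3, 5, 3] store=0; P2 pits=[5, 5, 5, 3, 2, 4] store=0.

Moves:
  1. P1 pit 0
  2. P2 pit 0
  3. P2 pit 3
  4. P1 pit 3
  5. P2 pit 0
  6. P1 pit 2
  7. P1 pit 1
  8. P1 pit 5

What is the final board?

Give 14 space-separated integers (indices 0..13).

Move 1: P1 pit0 -> P1=[0,6,4,4,5,3](0) P2=[5,5,5,3,2,4](0)
Move 2: P2 pit0 -> P1=[0,6,4,4,5,3](0) P2=[0,6,6,4,3,5](0)
Move 3: P2 pit3 -> P1=[1,6,4,4,5,3](0) P2=[0,6,6,0,4,6](1)
Move 4: P1 pit3 -> P1=[1,6,4,0,6,4](1) P2=[1,6,6,0,4,6](1)
Move 5: P2 pit0 -> P1=[1,6,4,0,6,4](1) P2=[0,7,6,0,4,6](1)
Move 6: P1 pit2 -> P1=[1,6,0,1,7,5](2) P2=[0,7,6,0,4,6](1)
Move 7: P1 pit1 -> P1=[1,0,1,2,8,6](3) P2=[1,7,6,0,4,6](1)
Move 8: P1 pit5 -> P1=[1,0,1,2,8,0](4) P2=[2,8,7,1,5,6](1)

Answer: 1 0 1 2 8 0 4 2 8 7 1 5 6 1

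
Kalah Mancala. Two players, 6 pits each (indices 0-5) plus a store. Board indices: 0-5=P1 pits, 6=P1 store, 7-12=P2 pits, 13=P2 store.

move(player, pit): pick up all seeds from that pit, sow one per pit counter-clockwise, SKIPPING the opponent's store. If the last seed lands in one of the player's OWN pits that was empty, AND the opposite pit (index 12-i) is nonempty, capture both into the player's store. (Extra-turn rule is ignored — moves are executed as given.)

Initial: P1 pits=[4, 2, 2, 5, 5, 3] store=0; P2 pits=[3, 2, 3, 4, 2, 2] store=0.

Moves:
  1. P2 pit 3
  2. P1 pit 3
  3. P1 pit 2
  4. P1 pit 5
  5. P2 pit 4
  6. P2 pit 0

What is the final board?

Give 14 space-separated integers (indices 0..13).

Answer: 6 2 0 1 7 0 2 0 5 5 1 1 5 2

Derivation:
Move 1: P2 pit3 -> P1=[5,2,2,5,5,3](0) P2=[3,2,3,0,3,3](1)
Move 2: P1 pit3 -> P1=[5,2,2,0,6,4](1) P2=[4,3,3,0,3,3](1)
Move 3: P1 pit2 -> P1=[5,2,0,1,7,4](1) P2=[4,3,3,0,3,3](1)
Move 4: P1 pit5 -> P1=[5,2,0,1,7,0](2) P2=[5,4,4,0,3,3](1)
Move 5: P2 pit4 -> P1=[6,2,0,1,7,0](2) P2=[5,4,4,0,0,4](2)
Move 6: P2 pit0 -> P1=[6,2,0,1,7,0](2) P2=[0,5,5,1,1,5](2)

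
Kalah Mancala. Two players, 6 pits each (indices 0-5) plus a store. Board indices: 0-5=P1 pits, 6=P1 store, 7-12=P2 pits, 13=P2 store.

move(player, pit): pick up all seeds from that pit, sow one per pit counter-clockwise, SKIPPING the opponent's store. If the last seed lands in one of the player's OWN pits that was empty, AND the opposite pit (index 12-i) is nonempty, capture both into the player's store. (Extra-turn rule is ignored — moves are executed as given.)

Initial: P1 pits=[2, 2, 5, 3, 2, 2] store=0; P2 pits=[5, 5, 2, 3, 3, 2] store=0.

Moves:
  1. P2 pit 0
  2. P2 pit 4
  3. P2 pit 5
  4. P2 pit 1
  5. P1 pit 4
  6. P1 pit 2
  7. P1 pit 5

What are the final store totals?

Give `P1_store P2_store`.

Move 1: P2 pit0 -> P1=[2,2,5,3,2,2](0) P2=[0,6,3,4,4,3](0)
Move 2: P2 pit4 -> P1=[3,3,5,3,2,2](0) P2=[0,6,3,4,0,4](1)
Move 3: P2 pit5 -> P1=[4,4,6,3,2,2](0) P2=[0,6,3,4,0,0](2)
Move 4: P2 pit1 -> P1=[5,4,6,3,2,2](0) P2=[0,0,4,5,1,1](3)
Move 5: P1 pit4 -> P1=[5,4,6,3,0,3](1) P2=[0,0,4,5,1,1](3)
Move 6: P1 pit2 -> P1=[5,4,0,4,1,4](2) P2=[1,1,4,5,1,1](3)
Move 7: P1 pit5 -> P1=[5,4,0,4,1,0](3) P2=[2,2,5,5,1,1](3)

Answer: 3 3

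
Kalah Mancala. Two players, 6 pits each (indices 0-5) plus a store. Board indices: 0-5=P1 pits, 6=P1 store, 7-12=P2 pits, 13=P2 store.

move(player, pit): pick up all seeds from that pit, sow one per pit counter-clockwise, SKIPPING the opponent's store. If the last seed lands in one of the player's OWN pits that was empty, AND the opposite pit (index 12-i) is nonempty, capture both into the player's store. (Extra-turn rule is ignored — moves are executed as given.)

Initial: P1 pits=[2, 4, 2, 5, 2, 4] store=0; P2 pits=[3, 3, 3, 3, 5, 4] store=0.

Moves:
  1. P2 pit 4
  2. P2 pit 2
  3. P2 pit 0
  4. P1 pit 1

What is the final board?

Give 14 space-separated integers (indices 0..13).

Move 1: P2 pit4 -> P1=[3,5,3,5,2,4](0) P2=[3,3,3,3,0,5](1)
Move 2: P2 pit2 -> P1=[3,5,3,5,2,4](0) P2=[3,3,0,4,1,6](1)
Move 3: P2 pit0 -> P1=[3,5,3,5,2,4](0) P2=[0,4,1,5,1,6](1)
Move 4: P1 pit1 -> P1=[3,0,4,6,3,5](1) P2=[0,4,1,5,1,6](1)

Answer: 3 0 4 6 3 5 1 0 4 1 5 1 6 1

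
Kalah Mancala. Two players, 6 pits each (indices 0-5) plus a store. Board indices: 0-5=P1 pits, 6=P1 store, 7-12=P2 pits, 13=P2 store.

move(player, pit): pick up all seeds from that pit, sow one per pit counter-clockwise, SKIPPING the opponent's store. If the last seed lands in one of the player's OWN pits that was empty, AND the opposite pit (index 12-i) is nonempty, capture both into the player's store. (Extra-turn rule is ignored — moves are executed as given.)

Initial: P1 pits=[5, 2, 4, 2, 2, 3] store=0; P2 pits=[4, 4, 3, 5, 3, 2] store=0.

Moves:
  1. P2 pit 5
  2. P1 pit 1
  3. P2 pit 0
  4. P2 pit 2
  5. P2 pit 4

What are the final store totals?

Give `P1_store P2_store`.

Move 1: P2 pit5 -> P1=[6,2,4,2,2,3](0) P2=[4,4,3,5,3,0](1)
Move 2: P1 pit1 -> P1=[6,0,5,3,2,3](0) P2=[4,4,3,5,3,0](1)
Move 3: P2 pit0 -> P1=[6,0,5,3,2,3](0) P2=[0,5,4,6,4,0](1)
Move 4: P2 pit2 -> P1=[6,0,5,3,2,3](0) P2=[0,5,0,7,5,1](2)
Move 5: P2 pit4 -> P1=[7,1,6,3,2,3](0) P2=[0,5,0,7,0,2](3)

Answer: 0 3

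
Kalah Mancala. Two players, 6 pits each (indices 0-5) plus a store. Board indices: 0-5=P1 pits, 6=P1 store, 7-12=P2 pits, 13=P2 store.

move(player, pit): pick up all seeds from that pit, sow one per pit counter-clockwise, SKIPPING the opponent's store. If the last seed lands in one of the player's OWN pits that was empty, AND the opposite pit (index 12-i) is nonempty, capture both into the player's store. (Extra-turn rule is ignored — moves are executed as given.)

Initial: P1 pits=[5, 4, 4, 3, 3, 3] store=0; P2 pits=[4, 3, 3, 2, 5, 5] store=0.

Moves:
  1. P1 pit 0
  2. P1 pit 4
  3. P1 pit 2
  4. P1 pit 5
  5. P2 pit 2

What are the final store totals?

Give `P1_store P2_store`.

Move 1: P1 pit0 -> P1=[0,5,5,4,4,4](0) P2=[4,3,3,2,5,5](0)
Move 2: P1 pit4 -> P1=[0,5,5,4,0,5](1) P2=[5,4,3,2,5,5](0)
Move 3: P1 pit2 -> P1=[0,5,0,5,1,6](2) P2=[6,4,3,2,5,5](0)
Move 4: P1 pit5 -> P1=[0,5,0,5,1,0](3) P2=[7,5,4,3,6,5](0)
Move 5: P2 pit2 -> P1=[0,5,0,5,1,0](3) P2=[7,5,0,4,7,6](1)

Answer: 3 1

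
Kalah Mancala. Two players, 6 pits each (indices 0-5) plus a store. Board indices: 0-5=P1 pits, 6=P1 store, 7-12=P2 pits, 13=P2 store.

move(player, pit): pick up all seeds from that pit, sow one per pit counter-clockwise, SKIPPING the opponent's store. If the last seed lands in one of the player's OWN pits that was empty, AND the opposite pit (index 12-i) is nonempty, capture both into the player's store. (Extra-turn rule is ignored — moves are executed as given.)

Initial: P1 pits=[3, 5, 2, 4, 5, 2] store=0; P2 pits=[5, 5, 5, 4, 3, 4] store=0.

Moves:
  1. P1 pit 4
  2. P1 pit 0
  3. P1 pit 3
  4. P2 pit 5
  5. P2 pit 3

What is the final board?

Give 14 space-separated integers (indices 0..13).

Answer: 2 7 4 0 1 4 2 7 7 6 0 4 1 2

Derivation:
Move 1: P1 pit4 -> P1=[3,5,2,4,0,3](1) P2=[6,6,6,4,3,4](0)
Move 2: P1 pit0 -> P1=[0,6,3,5,0,3](1) P2=[6,6,6,4,3,4](0)
Move 3: P1 pit3 -> P1=[0,6,3,0,1,4](2) P2=[7,7,6,4,3,4](0)
Move 4: P2 pit5 -> P1=[1,7,4,0,1,4](2) P2=[7,7,6,4,3,0](1)
Move 5: P2 pit3 -> P1=[2,7,4,0,1,4](2) P2=[7,7,6,0,4,1](2)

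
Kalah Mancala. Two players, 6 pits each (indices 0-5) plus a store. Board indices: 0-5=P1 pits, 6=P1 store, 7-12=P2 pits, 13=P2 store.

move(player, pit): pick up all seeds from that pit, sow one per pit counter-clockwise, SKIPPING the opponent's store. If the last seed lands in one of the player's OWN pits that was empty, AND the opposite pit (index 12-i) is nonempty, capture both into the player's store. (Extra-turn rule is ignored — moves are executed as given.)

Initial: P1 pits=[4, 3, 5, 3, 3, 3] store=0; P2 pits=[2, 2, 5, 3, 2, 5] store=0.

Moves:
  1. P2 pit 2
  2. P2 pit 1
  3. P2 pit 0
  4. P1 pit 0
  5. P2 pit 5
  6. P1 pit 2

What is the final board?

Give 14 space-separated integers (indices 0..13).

Answer: 1 5 0 6 6 5 1 1 2 3 5 3 0 2

Derivation:
Move 1: P2 pit2 -> P1=[5,3,5,3,3,3](0) P2=[2,2,0,4,3,6](1)
Move 2: P2 pit1 -> P1=[5,3,5,3,3,3](0) P2=[2,0,1,5,3,6](1)
Move 3: P2 pit0 -> P1=[5,3,5,3,3,3](0) P2=[0,1,2,5,3,6](1)
Move 4: P1 pit0 -> P1=[0,4,6,4,4,4](0) P2=[0,1,2,5,3,6](1)
Move 5: P2 pit5 -> P1=[1,5,7,5,5,4](0) P2=[0,1,2,5,3,0](2)
Move 6: P1 pit2 -> P1=[1,5,0,6,6,5](1) P2=[1,2,3,5,3,0](2)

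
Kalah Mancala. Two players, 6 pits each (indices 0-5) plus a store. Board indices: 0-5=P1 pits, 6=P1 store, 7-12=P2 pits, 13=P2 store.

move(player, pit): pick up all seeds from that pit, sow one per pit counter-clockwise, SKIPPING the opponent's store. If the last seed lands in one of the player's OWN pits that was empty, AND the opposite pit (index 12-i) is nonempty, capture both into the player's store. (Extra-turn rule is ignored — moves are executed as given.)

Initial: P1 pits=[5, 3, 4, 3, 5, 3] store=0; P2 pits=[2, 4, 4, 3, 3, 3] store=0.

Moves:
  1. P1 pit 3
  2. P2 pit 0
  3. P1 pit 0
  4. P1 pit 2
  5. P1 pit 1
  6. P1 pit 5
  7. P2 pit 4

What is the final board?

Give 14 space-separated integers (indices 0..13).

Answer: 1 1 1 3 9 0 3 2 6 6 4 0 5 1

Derivation:
Move 1: P1 pit3 -> P1=[5,3,4,0,6,4](1) P2=[2,4,4,3,3,3](0)
Move 2: P2 pit0 -> P1=[5,3,4,0,6,4](1) P2=[0,5,5,3,3,3](0)
Move 3: P1 pit0 -> P1=[0,4,5,1,7,5](1) P2=[0,5,5,3,3,3](0)
Move 4: P1 pit2 -> P1=[0,4,0,2,8,6](2) P2=[1,5,5,3,3,3](0)
Move 5: P1 pit1 -> P1=[0,0,1,3,9,7](2) P2=[1,5,5,3,3,3](0)
Move 6: P1 pit5 -> P1=[0,0,1,3,9,0](3) P2=[2,6,6,4,4,4](0)
Move 7: P2 pit4 -> P1=[1,1,1,3,9,0](3) P2=[2,6,6,4,0,5](1)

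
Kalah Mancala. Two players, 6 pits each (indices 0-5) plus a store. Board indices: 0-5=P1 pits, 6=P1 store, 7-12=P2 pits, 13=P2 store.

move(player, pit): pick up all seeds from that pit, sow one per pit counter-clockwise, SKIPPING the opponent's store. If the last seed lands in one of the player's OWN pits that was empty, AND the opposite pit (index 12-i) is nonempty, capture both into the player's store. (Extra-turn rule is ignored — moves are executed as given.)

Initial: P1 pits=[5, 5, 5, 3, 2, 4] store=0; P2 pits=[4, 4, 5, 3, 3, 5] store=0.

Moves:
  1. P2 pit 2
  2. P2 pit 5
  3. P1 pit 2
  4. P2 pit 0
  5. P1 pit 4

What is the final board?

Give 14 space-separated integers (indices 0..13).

Answer: 0 6 0 5 0 6 2 1 7 1 5 5 0 10

Derivation:
Move 1: P2 pit2 -> P1=[6,5,5,3,2,4](0) P2=[4,4,0,4,4,6](1)
Move 2: P2 pit5 -> P1=[7,6,6,4,3,4](0) P2=[4,4,0,4,4,0](2)
Move 3: P1 pit2 -> P1=[7,6,0,5,4,5](1) P2=[5,5,0,4,4,0](2)
Move 4: P2 pit0 -> P1=[0,6,0,5,4,5](1) P2=[0,6,1,5,5,0](10)
Move 5: P1 pit4 -> P1=[0,6,0,5,0,6](2) P2=[1,7,1,5,5,0](10)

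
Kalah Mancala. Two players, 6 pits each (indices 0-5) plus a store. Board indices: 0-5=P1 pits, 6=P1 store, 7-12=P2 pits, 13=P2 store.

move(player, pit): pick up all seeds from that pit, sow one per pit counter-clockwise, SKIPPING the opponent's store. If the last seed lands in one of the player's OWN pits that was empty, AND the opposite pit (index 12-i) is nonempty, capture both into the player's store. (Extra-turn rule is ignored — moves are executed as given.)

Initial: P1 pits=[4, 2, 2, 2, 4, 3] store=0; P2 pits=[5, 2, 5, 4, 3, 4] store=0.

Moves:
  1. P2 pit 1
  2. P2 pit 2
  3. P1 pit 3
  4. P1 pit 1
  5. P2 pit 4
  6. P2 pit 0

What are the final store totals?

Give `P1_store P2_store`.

Answer: 0 2

Derivation:
Move 1: P2 pit1 -> P1=[4,2,2,2,4,3](0) P2=[5,0,6,5,3,4](0)
Move 2: P2 pit2 -> P1=[5,3,2,2,4,3](0) P2=[5,0,0,6,4,5](1)
Move 3: P1 pit3 -> P1=[5,3,2,0,5,4](0) P2=[5,0,0,6,4,5](1)
Move 4: P1 pit1 -> P1=[5,0,3,1,6,4](0) P2=[5,0,0,6,4,5](1)
Move 5: P2 pit4 -> P1=[6,1,3,1,6,4](0) P2=[5,0,0,6,0,6](2)
Move 6: P2 pit0 -> P1=[6,1,3,1,6,4](0) P2=[0,1,1,7,1,7](2)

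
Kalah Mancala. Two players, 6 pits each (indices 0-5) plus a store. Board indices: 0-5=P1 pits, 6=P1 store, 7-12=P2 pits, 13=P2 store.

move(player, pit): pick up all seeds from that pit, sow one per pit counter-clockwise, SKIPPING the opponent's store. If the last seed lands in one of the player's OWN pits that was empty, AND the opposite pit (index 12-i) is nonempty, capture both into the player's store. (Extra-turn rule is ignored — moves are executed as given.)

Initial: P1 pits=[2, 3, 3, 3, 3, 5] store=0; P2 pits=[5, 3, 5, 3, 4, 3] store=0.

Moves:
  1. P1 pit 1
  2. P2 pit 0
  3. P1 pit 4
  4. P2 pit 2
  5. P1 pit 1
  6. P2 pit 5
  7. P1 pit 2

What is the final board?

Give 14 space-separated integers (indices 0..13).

Answer: 4 1 0 6 1 7 2 2 6 0 5 6 0 2

Derivation:
Move 1: P1 pit1 -> P1=[2,0,4,4,4,5](0) P2=[5,3,5,3,4,3](0)
Move 2: P2 pit0 -> P1=[2,0,4,4,4,5](0) P2=[0,4,6,4,5,4](0)
Move 3: P1 pit4 -> P1=[2,0,4,4,0,6](1) P2=[1,5,6,4,5,4](0)
Move 4: P2 pit2 -> P1=[3,1,4,4,0,6](1) P2=[1,5,0,5,6,5](1)
Move 5: P1 pit1 -> P1=[3,0,5,4,0,6](1) P2=[1,5,0,5,6,5](1)
Move 6: P2 pit5 -> P1=[4,1,6,5,0,6](1) P2=[1,5,0,5,6,0](2)
Move 7: P1 pit2 -> P1=[4,1,0,6,1,7](2) P2=[2,6,0,5,6,0](2)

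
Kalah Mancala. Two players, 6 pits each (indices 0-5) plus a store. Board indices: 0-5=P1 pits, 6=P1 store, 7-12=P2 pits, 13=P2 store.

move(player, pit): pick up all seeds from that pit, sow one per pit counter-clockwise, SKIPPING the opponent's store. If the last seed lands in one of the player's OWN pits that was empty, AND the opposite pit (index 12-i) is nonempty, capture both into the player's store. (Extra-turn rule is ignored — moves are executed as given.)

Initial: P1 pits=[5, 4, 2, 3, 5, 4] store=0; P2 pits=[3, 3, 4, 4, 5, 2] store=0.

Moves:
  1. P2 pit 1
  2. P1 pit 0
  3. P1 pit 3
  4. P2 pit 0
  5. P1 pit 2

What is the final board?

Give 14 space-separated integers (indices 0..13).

Move 1: P2 pit1 -> P1=[5,4,2,3,5,4](0) P2=[3,0,5,5,6,2](0)
Move 2: P1 pit0 -> P1=[0,5,3,4,6,5](0) P2=[3,0,5,5,6,2](0)
Move 3: P1 pit3 -> P1=[0,5,3,0,7,6](1) P2=[4,0,5,5,6,2](0)
Move 4: P2 pit0 -> P1=[0,5,3,0,7,6](1) P2=[0,1,6,6,7,2](0)
Move 5: P1 pit2 -> P1=[0,5,0,1,8,7](1) P2=[0,1,6,6,7,2](0)

Answer: 0 5 0 1 8 7 1 0 1 6 6 7 2 0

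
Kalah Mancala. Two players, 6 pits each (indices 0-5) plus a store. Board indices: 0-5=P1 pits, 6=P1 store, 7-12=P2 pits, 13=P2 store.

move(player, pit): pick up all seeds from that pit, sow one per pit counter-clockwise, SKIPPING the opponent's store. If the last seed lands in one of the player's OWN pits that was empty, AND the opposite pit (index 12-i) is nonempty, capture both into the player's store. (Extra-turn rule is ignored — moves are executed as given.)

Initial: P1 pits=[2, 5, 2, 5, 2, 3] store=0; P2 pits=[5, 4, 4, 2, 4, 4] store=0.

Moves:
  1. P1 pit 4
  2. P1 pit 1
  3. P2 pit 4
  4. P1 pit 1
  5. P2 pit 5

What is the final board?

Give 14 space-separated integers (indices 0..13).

Move 1: P1 pit4 -> P1=[2,5,2,5,0,4](1) P2=[5,4,4,2,4,4](0)
Move 2: P1 pit1 -> P1=[2,0,3,6,1,5](2) P2=[5,4,4,2,4,4](0)
Move 3: P2 pit4 -> P1=[3,1,3,6,1,5](2) P2=[5,4,4,2,0,5](1)
Move 4: P1 pit1 -> P1=[3,0,4,6,1,5](2) P2=[5,4,4,2,0,5](1)
Move 5: P2 pit5 -> P1=[4,1,5,7,1,5](2) P2=[5,4,4,2,0,0](2)

Answer: 4 1 5 7 1 5 2 5 4 4 2 0 0 2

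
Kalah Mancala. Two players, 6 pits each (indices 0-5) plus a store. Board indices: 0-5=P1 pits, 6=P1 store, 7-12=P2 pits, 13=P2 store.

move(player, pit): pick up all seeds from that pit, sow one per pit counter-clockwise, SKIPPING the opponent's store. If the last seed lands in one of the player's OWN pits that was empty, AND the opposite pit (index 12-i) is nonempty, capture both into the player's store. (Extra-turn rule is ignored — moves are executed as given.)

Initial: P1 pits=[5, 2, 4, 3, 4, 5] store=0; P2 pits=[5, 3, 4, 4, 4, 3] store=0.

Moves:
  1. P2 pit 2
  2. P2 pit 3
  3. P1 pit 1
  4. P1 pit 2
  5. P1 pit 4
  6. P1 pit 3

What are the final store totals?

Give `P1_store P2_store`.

Move 1: P2 pit2 -> P1=[5,2,4,3,4,5](0) P2=[5,3,0,5,5,4](1)
Move 2: P2 pit3 -> P1=[6,3,4,3,4,5](0) P2=[5,3,0,0,6,5](2)
Move 3: P1 pit1 -> P1=[6,0,5,4,5,5](0) P2=[5,3,0,0,6,5](2)
Move 4: P1 pit2 -> P1=[6,0,0,5,6,6](1) P2=[6,3,0,0,6,5](2)
Move 5: P1 pit4 -> P1=[6,0,0,5,0,7](2) P2=[7,4,1,1,6,5](2)
Move 6: P1 pit3 -> P1=[6,0,0,0,1,8](3) P2=[8,5,1,1,6,5](2)

Answer: 3 2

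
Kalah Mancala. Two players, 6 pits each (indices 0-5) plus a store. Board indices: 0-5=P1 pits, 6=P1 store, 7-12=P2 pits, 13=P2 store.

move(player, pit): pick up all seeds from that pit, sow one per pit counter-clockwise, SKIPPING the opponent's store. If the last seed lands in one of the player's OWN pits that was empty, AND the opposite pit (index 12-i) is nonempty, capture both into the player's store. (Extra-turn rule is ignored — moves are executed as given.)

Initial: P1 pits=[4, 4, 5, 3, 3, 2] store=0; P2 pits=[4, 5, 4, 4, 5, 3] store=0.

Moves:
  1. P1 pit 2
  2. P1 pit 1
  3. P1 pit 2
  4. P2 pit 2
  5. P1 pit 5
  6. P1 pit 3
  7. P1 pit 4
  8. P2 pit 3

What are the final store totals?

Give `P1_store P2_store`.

Answer: 4 2

Derivation:
Move 1: P1 pit2 -> P1=[4,4,0,4,4,3](1) P2=[5,5,4,4,5,3](0)
Move 2: P1 pit1 -> P1=[4,0,1,5,5,4](1) P2=[5,5,4,4,5,3](0)
Move 3: P1 pit2 -> P1=[4,0,0,6,5,4](1) P2=[5,5,4,4,5,3](0)
Move 4: P2 pit2 -> P1=[4,0,0,6,5,4](1) P2=[5,5,0,5,6,4](1)
Move 5: P1 pit5 -> P1=[4,0,0,6,5,0](2) P2=[6,6,1,5,6,4](1)
Move 6: P1 pit3 -> P1=[4,0,0,0,6,1](3) P2=[7,7,2,5,6,4](1)
Move 7: P1 pit4 -> P1=[4,0,0,0,0,2](4) P2=[8,8,3,6,6,4](1)
Move 8: P2 pit3 -> P1=[5,1,1,0,0,2](4) P2=[8,8,3,0,7,5](2)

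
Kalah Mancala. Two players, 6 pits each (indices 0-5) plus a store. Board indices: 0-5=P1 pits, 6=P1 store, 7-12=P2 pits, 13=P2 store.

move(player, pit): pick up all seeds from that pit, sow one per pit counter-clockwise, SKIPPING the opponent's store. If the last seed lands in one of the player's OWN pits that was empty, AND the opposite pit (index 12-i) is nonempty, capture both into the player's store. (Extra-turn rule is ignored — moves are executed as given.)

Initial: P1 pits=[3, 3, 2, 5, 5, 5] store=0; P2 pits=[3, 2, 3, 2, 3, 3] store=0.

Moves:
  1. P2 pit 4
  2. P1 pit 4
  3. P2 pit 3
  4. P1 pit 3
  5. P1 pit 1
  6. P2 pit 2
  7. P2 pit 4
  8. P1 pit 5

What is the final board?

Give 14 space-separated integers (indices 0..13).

Move 1: P2 pit4 -> P1=[4,3,2,5,5,5](0) P2=[3,2,3,2,0,4](1)
Move 2: P1 pit4 -> P1=[4,3,2,5,0,6](1) P2=[4,3,4,2,0,4](1)
Move 3: P2 pit3 -> P1=[4,3,2,5,0,6](1) P2=[4,3,4,0,1,5](1)
Move 4: P1 pit3 -> P1=[4,3,2,0,1,7](2) P2=[5,4,4,0,1,5](1)
Move 5: P1 pit1 -> P1=[4,0,3,1,2,7](2) P2=[5,4,4,0,1,5](1)
Move 6: P2 pit2 -> P1=[4,0,3,1,2,7](2) P2=[5,4,0,1,2,6](2)
Move 7: P2 pit4 -> P1=[4,0,3,1,2,7](2) P2=[5,4,0,1,0,7](3)
Move 8: P1 pit5 -> P1=[4,0,3,1,2,0](3) P2=[6,5,1,2,1,8](3)

Answer: 4 0 3 1 2 0 3 6 5 1 2 1 8 3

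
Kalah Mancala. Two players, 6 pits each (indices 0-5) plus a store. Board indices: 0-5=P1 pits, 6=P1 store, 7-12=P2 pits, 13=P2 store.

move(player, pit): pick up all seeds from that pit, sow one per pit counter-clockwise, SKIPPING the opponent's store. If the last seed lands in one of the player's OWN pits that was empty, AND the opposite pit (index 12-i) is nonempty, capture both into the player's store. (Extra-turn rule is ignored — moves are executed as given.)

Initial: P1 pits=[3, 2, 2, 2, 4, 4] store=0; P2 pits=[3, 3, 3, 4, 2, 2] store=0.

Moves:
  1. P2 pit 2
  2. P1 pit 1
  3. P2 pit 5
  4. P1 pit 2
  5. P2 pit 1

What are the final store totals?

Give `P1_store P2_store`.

Move 1: P2 pit2 -> P1=[3,2,2,2,4,4](0) P2=[3,3,0,5,3,3](0)
Move 2: P1 pit1 -> P1=[3,0,3,3,4,4](0) P2=[3,3,0,5,3,3](0)
Move 3: P2 pit5 -> P1=[4,1,3,3,4,4](0) P2=[3,3,0,5,3,0](1)
Move 4: P1 pit2 -> P1=[4,1,0,4,5,5](0) P2=[3,3,0,5,3,0](1)
Move 5: P2 pit1 -> P1=[4,1,0,4,5,5](0) P2=[3,0,1,6,4,0](1)

Answer: 0 1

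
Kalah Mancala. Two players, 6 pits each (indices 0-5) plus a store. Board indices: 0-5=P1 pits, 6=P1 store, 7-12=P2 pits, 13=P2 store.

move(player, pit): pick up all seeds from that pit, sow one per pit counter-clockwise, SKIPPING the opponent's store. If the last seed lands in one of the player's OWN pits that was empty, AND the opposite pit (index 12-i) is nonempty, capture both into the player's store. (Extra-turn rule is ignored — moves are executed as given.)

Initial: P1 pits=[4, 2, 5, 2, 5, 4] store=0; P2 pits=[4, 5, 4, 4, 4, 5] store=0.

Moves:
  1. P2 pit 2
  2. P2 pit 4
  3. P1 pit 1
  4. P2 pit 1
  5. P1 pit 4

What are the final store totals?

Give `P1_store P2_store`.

Move 1: P2 pit2 -> P1=[4,2,5,2,5,4](0) P2=[4,5,0,5,5,6](1)
Move 2: P2 pit4 -> P1=[5,3,6,2,5,4](0) P2=[4,5,0,5,0,7](2)
Move 3: P1 pit1 -> P1=[5,0,7,3,6,4](0) P2=[4,5,0,5,0,7](2)
Move 4: P2 pit1 -> P1=[5,0,7,3,6,4](0) P2=[4,0,1,6,1,8](3)
Move 5: P1 pit4 -> P1=[5,0,7,3,0,5](1) P2=[5,1,2,7,1,8](3)

Answer: 1 3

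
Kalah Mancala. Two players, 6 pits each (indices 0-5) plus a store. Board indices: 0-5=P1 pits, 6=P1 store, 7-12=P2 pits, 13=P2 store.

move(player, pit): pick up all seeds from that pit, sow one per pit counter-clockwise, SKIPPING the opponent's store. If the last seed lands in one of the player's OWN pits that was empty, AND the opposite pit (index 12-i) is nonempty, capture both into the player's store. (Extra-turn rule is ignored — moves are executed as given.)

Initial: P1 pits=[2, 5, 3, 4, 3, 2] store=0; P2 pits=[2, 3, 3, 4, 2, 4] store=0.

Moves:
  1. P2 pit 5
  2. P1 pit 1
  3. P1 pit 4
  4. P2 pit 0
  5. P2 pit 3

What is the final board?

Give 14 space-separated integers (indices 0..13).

Move 1: P2 pit5 -> P1=[3,6,4,4,3,2](0) P2=[2,3,3,4,2,0](1)
Move 2: P1 pit1 -> P1=[3,0,5,5,4,3](1) P2=[3,3,3,4,2,0](1)
Move 3: P1 pit4 -> P1=[3,0,5,5,0,4](2) P2=[4,4,3,4,2,0](1)
Move 4: P2 pit0 -> P1=[3,0,5,5,0,4](2) P2=[0,5,4,5,3,0](1)
Move 5: P2 pit3 -> P1=[4,1,5,5,0,4](2) P2=[0,5,4,0,4,1](2)

Answer: 4 1 5 5 0 4 2 0 5 4 0 4 1 2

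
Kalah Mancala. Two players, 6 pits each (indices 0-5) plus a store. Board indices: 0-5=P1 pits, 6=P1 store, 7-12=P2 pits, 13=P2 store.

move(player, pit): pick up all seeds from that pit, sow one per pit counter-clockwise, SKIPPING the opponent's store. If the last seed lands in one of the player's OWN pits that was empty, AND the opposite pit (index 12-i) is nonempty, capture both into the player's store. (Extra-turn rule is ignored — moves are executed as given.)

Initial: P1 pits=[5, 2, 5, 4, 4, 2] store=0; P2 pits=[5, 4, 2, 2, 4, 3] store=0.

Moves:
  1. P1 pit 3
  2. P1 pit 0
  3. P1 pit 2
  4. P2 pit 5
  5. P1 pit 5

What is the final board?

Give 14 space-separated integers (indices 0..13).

Move 1: P1 pit3 -> P1=[5,2,5,0,5,3](1) P2=[6,4,2,2,4,3](0)
Move 2: P1 pit0 -> P1=[0,3,6,1,6,4](1) P2=[6,4,2,2,4,3](0)
Move 3: P1 pit2 -> P1=[0,3,0,2,7,5](2) P2=[7,5,2,2,4,3](0)
Move 4: P2 pit5 -> P1=[1,4,0,2,7,5](2) P2=[7,5,2,2,4,0](1)
Move 5: P1 pit5 -> P1=[1,4,0,2,7,0](3) P2=[8,6,3,3,4,0](1)

Answer: 1 4 0 2 7 0 3 8 6 3 3 4 0 1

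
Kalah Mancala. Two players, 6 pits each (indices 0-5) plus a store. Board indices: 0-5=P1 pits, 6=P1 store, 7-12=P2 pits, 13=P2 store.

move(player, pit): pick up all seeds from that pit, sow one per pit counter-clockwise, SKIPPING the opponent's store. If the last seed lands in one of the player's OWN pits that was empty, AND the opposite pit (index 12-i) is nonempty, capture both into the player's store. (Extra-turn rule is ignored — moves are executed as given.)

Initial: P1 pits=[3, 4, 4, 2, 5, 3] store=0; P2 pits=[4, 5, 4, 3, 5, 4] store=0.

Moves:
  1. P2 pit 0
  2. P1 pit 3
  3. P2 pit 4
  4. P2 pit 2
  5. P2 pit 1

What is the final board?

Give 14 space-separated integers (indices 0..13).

Answer: 6 5 5 1 6 4 0 0 0 1 6 2 7 3

Derivation:
Move 1: P2 pit0 -> P1=[3,4,4,2,5,3](0) P2=[0,6,5,4,6,4](0)
Move 2: P1 pit3 -> P1=[3,4,4,0,6,4](0) P2=[0,6,5,4,6,4](0)
Move 3: P2 pit4 -> P1=[4,5,5,1,6,4](0) P2=[0,6,5,4,0,5](1)
Move 4: P2 pit2 -> P1=[5,5,5,1,6,4](0) P2=[0,6,0,5,1,6](2)
Move 5: P2 pit1 -> P1=[6,5,5,1,6,4](0) P2=[0,0,1,6,2,7](3)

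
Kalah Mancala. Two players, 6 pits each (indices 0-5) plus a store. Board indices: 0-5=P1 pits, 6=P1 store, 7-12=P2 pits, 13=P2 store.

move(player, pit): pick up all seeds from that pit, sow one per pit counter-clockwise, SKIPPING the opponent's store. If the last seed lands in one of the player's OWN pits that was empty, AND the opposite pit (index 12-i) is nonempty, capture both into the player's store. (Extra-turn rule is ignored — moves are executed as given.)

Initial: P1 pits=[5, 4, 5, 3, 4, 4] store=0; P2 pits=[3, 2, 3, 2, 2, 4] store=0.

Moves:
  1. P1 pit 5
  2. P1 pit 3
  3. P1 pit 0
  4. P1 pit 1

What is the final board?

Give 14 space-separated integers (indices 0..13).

Answer: 0 0 7 2 7 3 3 4 3 4 2 2 4 0

Derivation:
Move 1: P1 pit5 -> P1=[5,4,5,3,4,0](1) P2=[4,3,4,2,2,4](0)
Move 2: P1 pit3 -> P1=[5,4,5,0,5,1](2) P2=[4,3,4,2,2,4](0)
Move 3: P1 pit0 -> P1=[0,5,6,1,6,2](2) P2=[4,3,4,2,2,4](0)
Move 4: P1 pit1 -> P1=[0,0,7,2,7,3](3) P2=[4,3,4,2,2,4](0)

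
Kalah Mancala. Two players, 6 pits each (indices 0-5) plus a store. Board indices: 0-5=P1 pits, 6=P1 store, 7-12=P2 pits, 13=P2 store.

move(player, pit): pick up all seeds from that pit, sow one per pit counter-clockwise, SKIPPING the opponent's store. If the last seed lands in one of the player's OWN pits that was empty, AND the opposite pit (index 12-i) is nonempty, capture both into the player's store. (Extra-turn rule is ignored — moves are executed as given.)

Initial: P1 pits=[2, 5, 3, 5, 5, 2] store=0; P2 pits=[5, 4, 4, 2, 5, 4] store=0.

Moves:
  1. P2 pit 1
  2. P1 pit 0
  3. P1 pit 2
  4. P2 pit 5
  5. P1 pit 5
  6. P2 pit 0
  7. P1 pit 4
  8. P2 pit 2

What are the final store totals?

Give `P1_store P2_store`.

Answer: 3 3

Derivation:
Move 1: P2 pit1 -> P1=[2,5,3,5,5,2](0) P2=[5,0,5,3,6,5](0)
Move 2: P1 pit0 -> P1=[0,6,4,5,5,2](0) P2=[5,0,5,3,6,5](0)
Move 3: P1 pit2 -> P1=[0,6,0,6,6,3](1) P2=[5,0,5,3,6,5](0)
Move 4: P2 pit5 -> P1=[1,7,1,7,6,3](1) P2=[5,0,5,3,6,0](1)
Move 5: P1 pit5 -> P1=[1,7,1,7,6,0](2) P2=[6,1,5,3,6,0](1)
Move 6: P2 pit0 -> P1=[1,7,1,7,6,0](2) P2=[0,2,6,4,7,1](2)
Move 7: P1 pit4 -> P1=[1,7,1,7,0,1](3) P2=[1,3,7,5,7,1](2)
Move 8: P2 pit2 -> P1=[2,8,2,7,0,1](3) P2=[1,3,0,6,8,2](3)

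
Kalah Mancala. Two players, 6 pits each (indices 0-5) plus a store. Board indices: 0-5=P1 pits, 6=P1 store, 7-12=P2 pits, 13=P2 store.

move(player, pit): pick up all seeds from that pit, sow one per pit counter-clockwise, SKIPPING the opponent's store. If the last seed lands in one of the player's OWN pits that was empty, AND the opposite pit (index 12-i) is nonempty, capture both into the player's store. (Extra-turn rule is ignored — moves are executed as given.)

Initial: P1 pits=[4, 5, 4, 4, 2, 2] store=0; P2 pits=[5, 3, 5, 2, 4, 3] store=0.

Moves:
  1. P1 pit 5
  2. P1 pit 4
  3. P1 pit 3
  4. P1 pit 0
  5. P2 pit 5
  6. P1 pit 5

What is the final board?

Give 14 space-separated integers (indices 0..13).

Move 1: P1 pit5 -> P1=[4,5,4,4,2,0](1) P2=[6,3,5,2,4,3](0)
Move 2: P1 pit4 -> P1=[4,5,4,4,0,1](2) P2=[6,3,5,2,4,3](0)
Move 3: P1 pit3 -> P1=[4,5,4,0,1,2](3) P2=[7,3,5,2,4,3](0)
Move 4: P1 pit0 -> P1=[0,6,5,1,2,2](3) P2=[7,3,5,2,4,3](0)
Move 5: P2 pit5 -> P1=[1,7,5,1,2,2](3) P2=[7,3,5,2,4,0](1)
Move 6: P1 pit5 -> P1=[1,7,5,1,2,0](4) P2=[8,3,5,2,4,0](1)

Answer: 1 7 5 1 2 0 4 8 3 5 2 4 0 1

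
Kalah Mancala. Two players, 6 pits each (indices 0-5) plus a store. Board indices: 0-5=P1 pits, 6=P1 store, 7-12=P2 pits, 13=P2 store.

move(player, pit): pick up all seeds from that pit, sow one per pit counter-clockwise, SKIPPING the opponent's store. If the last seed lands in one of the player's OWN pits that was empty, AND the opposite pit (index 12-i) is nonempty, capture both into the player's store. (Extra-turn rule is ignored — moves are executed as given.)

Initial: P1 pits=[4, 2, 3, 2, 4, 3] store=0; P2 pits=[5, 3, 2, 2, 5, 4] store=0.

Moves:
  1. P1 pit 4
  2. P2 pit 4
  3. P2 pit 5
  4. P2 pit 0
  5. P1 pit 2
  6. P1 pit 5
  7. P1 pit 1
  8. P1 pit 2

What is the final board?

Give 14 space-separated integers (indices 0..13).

Answer: 6 0 0 6 2 0 6 0 6 4 4 1 1 3

Derivation:
Move 1: P1 pit4 -> P1=[4,2,3,2,0,4](1) P2=[6,4,2,2,5,4](0)
Move 2: P2 pit4 -> P1=[5,3,4,2,0,4](1) P2=[6,4,2,2,0,5](1)
Move 3: P2 pit5 -> P1=[6,4,5,3,0,4](1) P2=[6,4,2,2,0,0](2)
Move 4: P2 pit0 -> P1=[6,4,5,3,0,4](1) P2=[0,5,3,3,1,1](3)
Move 5: P1 pit2 -> P1=[6,4,0,4,1,5](2) P2=[1,5,3,3,1,1](3)
Move 6: P1 pit5 -> P1=[6,4,0,4,1,0](3) P2=[2,6,4,4,1,1](3)
Move 7: P1 pit1 -> P1=[6,0,1,5,2,0](6) P2=[0,6,4,4,1,1](3)
Move 8: P1 pit2 -> P1=[6,0,0,6,2,0](6) P2=[0,6,4,4,1,1](3)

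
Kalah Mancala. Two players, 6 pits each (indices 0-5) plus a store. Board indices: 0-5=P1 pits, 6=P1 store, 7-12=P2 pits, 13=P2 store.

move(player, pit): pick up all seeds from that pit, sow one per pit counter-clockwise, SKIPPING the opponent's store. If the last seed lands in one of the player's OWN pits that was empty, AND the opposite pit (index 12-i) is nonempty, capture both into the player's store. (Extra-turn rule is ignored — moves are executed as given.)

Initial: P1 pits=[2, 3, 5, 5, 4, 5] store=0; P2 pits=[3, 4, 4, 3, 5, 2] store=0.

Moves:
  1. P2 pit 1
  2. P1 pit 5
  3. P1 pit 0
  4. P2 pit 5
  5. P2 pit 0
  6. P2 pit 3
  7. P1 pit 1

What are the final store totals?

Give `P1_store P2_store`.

Move 1: P2 pit1 -> P1=[2,3,5,5,4,5](0) P2=[3,0,5,4,6,3](0)
Move 2: P1 pit5 -> P1=[2,3,5,5,4,0](1) P2=[4,1,6,5,6,3](0)
Move 3: P1 pit0 -> P1=[0,4,6,5,4,0](1) P2=[4,1,6,5,6,3](0)
Move 4: P2 pit5 -> P1=[1,5,6,5,4,0](1) P2=[4,1,6,5,6,0](1)
Move 5: P2 pit0 -> P1=[1,5,6,5,4,0](1) P2=[0,2,7,6,7,0](1)
Move 6: P2 pit3 -> P1=[2,6,7,5,4,0](1) P2=[0,2,7,0,8,1](2)
Move 7: P1 pit1 -> P1=[2,0,8,6,5,1](2) P2=[1,2,7,0,8,1](2)

Answer: 2 2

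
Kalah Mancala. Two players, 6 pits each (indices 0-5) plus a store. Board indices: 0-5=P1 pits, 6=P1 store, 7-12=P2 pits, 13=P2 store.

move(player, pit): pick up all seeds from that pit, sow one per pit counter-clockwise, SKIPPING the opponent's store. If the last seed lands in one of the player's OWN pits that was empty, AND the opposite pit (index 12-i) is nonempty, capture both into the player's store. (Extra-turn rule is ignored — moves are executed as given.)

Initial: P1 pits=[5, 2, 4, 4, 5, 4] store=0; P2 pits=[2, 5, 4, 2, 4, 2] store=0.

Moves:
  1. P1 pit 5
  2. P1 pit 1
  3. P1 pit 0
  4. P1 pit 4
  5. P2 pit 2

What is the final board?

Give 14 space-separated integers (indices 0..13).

Move 1: P1 pit5 -> P1=[5,2,4,4,5,0](1) P2=[3,6,5,2,4,2](0)
Move 2: P1 pit1 -> P1=[5,0,5,5,5,0](1) P2=[3,6,5,2,4,2](0)
Move 3: P1 pit0 -> P1=[0,1,6,6,6,0](5) P2=[0,6,5,2,4,2](0)
Move 4: P1 pit4 -> P1=[0,1,6,6,0,1](6) P2=[1,7,6,3,4,2](0)
Move 5: P2 pit2 -> P1=[1,2,6,6,0,1](6) P2=[1,7,0,4,5,3](1)

Answer: 1 2 6 6 0 1 6 1 7 0 4 5 3 1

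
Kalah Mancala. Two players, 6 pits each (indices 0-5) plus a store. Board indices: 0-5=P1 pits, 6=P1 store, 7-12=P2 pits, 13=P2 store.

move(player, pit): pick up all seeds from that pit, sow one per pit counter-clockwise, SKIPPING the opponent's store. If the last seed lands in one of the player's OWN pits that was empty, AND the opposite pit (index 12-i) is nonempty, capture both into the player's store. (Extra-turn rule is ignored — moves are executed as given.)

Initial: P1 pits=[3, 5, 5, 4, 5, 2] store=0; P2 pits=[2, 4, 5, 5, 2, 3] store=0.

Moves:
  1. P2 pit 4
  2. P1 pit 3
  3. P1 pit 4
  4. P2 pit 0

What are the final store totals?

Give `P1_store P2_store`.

Move 1: P2 pit4 -> P1=[3,5,5,4,5,2](0) P2=[2,4,5,5,0,4](1)
Move 2: P1 pit3 -> P1=[3,5,5,0,6,3](1) P2=[3,4,5,5,0,4](1)
Move 3: P1 pit4 -> P1=[3,5,5,0,0,4](2) P2=[4,5,6,6,0,4](1)
Move 4: P2 pit0 -> P1=[3,0,5,0,0,4](2) P2=[0,6,7,7,0,4](7)

Answer: 2 7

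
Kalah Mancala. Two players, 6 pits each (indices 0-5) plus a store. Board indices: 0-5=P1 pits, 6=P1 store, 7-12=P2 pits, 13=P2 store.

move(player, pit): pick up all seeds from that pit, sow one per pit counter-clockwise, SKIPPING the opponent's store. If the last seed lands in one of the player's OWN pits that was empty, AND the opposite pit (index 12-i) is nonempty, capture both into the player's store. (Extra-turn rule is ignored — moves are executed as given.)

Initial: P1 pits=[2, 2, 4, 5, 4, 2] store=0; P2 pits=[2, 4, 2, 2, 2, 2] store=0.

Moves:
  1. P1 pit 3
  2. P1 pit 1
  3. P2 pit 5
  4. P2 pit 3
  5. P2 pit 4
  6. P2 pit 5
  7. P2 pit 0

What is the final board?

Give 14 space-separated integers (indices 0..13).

Move 1: P1 pit3 -> P1=[2,2,4,0,5,3](1) P2=[3,5,2,2,2,2](0)
Move 2: P1 pit1 -> P1=[2,0,5,0,5,3](4) P2=[3,5,0,2,2,2](0)
Move 3: P2 pit5 -> P1=[3,0,5,0,5,3](4) P2=[3,5,0,2,2,0](1)
Move 4: P2 pit3 -> P1=[0,0,5,0,5,3](4) P2=[3,5,0,0,3,0](5)
Move 5: P2 pit4 -> P1=[1,0,5,0,5,3](4) P2=[3,5,0,0,0,1](6)
Move 6: P2 pit5 -> P1=[1,0,5,0,5,3](4) P2=[3,5,0,0,0,0](7)
Move 7: P2 pit0 -> P1=[1,0,0,0,5,3](4) P2=[0,6,1,0,0,0](13)

Answer: 1 0 0 0 5 3 4 0 6 1 0 0 0 13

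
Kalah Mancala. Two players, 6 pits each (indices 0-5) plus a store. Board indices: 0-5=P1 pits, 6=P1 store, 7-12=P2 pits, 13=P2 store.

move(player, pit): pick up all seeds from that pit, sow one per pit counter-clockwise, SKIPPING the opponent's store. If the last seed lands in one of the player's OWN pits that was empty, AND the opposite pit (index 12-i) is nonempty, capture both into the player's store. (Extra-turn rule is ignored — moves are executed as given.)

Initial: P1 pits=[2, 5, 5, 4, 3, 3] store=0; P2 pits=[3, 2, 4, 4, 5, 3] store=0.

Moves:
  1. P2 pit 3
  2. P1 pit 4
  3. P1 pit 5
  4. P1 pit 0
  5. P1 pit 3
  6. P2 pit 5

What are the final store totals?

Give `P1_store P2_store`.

Move 1: P2 pit3 -> P1=[3,5,5,4,3,3](0) P2=[3,2,4,0,6,4](1)
Move 2: P1 pit4 -> P1=[3,5,5,4,0,4](1) P2=[4,2,4,0,6,4](1)
Move 3: P1 pit5 -> P1=[3,5,5,4,0,0](2) P2=[5,3,5,0,6,4](1)
Move 4: P1 pit0 -> P1=[0,6,6,5,0,0](2) P2=[5,3,5,0,6,4](1)
Move 5: P1 pit3 -> P1=[0,6,6,0,1,1](3) P2=[6,4,5,0,6,4](1)
Move 6: P2 pit5 -> P1=[1,7,7,0,1,1](3) P2=[6,4,5,0,6,0](2)

Answer: 3 2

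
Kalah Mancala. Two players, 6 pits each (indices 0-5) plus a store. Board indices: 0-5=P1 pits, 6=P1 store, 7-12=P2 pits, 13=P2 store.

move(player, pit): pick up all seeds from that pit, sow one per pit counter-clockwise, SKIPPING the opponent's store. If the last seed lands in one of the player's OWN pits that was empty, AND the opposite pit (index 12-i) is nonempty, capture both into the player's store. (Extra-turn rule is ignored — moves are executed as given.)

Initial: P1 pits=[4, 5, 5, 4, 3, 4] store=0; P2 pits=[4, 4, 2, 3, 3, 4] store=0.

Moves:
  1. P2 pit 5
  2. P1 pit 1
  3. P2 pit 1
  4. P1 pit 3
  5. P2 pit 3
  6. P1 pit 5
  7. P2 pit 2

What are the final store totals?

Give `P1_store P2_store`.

Answer: 3 9

Derivation:
Move 1: P2 pit5 -> P1=[5,6,6,4,3,4](0) P2=[4,4,2,3,3,0](1)
Move 2: P1 pit1 -> P1=[5,0,7,5,4,5](1) P2=[5,4,2,3,3,0](1)
Move 3: P2 pit1 -> P1=[0,0,7,5,4,5](1) P2=[5,0,3,4,4,0](7)
Move 4: P1 pit3 -> P1=[0,0,7,0,5,6](2) P2=[6,1,3,4,4,0](7)
Move 5: P2 pit3 -> P1=[1,0,7,0,5,6](2) P2=[6,1,3,0,5,1](8)
Move 6: P1 pit5 -> P1=[1,0,7,0,5,0](3) P2=[7,2,4,1,6,1](8)
Move 7: P2 pit2 -> P1=[1,0,7,0,5,0](3) P2=[7,2,0,2,7,2](9)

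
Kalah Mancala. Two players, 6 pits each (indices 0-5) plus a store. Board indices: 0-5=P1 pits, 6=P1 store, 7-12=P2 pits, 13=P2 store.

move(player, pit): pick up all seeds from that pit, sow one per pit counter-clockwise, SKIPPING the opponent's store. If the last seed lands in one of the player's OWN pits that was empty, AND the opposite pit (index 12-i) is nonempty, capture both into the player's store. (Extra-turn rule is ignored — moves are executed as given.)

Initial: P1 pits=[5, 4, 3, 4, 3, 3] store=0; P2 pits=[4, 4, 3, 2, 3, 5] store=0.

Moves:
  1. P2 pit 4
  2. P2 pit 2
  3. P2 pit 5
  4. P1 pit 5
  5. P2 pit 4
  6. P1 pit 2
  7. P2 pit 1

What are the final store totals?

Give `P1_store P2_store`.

Answer: 2 11

Derivation:
Move 1: P2 pit4 -> P1=[6,4,3,4,3,3](0) P2=[4,4,3,2,0,6](1)
Move 2: P2 pit2 -> P1=[6,4,3,4,3,3](0) P2=[4,4,0,3,1,7](1)
Move 3: P2 pit5 -> P1=[7,5,4,5,4,4](0) P2=[4,4,0,3,1,0](2)
Move 4: P1 pit5 -> P1=[7,5,4,5,4,0](1) P2=[5,5,1,3,1,0](2)
Move 5: P2 pit4 -> P1=[0,5,4,5,4,0](1) P2=[5,5,1,3,0,0](10)
Move 6: P1 pit2 -> P1=[0,5,0,6,5,1](2) P2=[5,5,1,3,0,0](10)
Move 7: P2 pit1 -> P1=[0,5,0,6,5,1](2) P2=[5,0,2,4,1,1](11)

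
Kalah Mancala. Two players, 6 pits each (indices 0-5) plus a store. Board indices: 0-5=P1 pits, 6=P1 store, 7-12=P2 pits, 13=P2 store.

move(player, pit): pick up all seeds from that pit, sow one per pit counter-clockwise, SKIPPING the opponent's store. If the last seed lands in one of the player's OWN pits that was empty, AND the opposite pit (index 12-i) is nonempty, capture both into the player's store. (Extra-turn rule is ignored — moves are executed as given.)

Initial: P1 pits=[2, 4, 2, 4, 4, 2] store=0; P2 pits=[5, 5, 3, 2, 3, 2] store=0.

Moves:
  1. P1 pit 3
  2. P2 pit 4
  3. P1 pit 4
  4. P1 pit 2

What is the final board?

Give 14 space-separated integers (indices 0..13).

Move 1: P1 pit3 -> P1=[2,4,2,0,5,3](1) P2=[6,5,3,2,3,2](0)
Move 2: P2 pit4 -> P1=[3,4,2,0,5,3](1) P2=[6,5,3,2,0,3](1)
Move 3: P1 pit4 -> P1=[3,4,2,0,0,4](2) P2=[7,6,4,2,0,3](1)
Move 4: P1 pit2 -> P1=[3,4,0,1,0,4](9) P2=[7,0,4,2,0,3](1)

Answer: 3 4 0 1 0 4 9 7 0 4 2 0 3 1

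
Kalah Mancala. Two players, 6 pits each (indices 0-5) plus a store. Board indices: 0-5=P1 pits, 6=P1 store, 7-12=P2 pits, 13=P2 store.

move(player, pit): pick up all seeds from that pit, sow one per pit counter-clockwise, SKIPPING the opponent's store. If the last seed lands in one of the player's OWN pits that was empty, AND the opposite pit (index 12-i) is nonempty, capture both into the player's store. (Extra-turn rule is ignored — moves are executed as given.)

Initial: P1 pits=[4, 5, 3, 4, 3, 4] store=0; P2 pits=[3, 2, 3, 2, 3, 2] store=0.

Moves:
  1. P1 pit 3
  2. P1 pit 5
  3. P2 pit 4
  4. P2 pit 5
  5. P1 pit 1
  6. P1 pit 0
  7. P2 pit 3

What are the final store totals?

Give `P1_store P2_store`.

Move 1: P1 pit3 -> P1=[4,5,3,0,4,5](1) P2=[4,2,3,2,3,2](0)
Move 2: P1 pit5 -> P1=[4,5,3,0,4,0](2) P2=[5,3,4,3,3,2](0)
Move 3: P2 pit4 -> P1=[5,5,3,0,4,0](2) P2=[5,3,4,3,0,3](1)
Move 4: P2 pit5 -> P1=[6,6,3,0,4,0](2) P2=[5,3,4,3,0,0](2)
Move 5: P1 pit1 -> P1=[6,0,4,1,5,1](3) P2=[6,3,4,3,0,0](2)
Move 6: P1 pit0 -> P1=[0,1,5,2,6,2](4) P2=[6,3,4,3,0,0](2)
Move 7: P2 pit3 -> P1=[0,1,5,2,6,2](4) P2=[6,3,4,0,1,1](3)

Answer: 4 3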